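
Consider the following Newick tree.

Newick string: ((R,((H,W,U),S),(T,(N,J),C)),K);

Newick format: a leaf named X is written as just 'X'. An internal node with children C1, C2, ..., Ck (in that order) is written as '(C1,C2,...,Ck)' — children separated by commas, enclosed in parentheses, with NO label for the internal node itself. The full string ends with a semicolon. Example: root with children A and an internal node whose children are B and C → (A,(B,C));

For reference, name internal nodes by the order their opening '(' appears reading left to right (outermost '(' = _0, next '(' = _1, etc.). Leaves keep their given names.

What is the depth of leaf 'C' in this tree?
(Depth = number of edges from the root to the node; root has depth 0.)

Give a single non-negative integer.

Newick: ((R,((H,W,U),S),(T,(N,J),C)),K);
Naming internals by '(' encounter order: outermost '(' = _0, next = _1, ...
Query node: C
Path from root: _0 -> _1 -> _4 -> C
Depth of C: 3 (number of edges from root)

Answer: 3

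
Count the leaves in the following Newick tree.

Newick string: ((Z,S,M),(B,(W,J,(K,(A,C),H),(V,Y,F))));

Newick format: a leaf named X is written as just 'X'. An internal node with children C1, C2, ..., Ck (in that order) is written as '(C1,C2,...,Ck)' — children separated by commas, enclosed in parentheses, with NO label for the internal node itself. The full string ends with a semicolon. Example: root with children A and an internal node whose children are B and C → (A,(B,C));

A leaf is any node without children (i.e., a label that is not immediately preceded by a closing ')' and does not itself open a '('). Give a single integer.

Answer: 13

Derivation:
Newick: ((Z,S,M),(B,(W,J,(K,(A,C),H),(V,Y,F))));
Scan left-to-right; a leaf is any maximal label run not followed by '(':
  pos 2: leaf 'Z' → count = 1
  pos 4: leaf 'S' → count = 2
  pos 6: leaf 'M' → count = 3
  pos 10: leaf 'B' → count = 4
  pos 13: leaf 'W' → count = 5
  pos 15: leaf 'J' → count = 6
  pos 18: leaf 'K' → count = 7
  pos 21: leaf 'A' → count = 8
  pos 23: leaf 'C' → count = 9
  pos 26: leaf 'H' → count = 10
  pos 30: leaf 'V' → count = 11
  pos 32: leaf 'Y' → count = 12
  pos 34: leaf 'F' → count = 13
Total leaves: 13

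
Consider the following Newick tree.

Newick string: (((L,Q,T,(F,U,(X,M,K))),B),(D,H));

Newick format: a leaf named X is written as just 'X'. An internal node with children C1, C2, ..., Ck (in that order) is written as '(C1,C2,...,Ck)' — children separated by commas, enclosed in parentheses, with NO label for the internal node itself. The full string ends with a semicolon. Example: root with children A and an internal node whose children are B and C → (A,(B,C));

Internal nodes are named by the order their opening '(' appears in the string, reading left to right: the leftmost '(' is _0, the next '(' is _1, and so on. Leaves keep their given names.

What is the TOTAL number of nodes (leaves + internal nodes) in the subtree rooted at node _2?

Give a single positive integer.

Newick: (((L,Q,T,(F,U,(X,M,K))),B),(D,H));
Locate _2: it is the '(' at position 2 (the 3rd '(' reading left to right).
Query: subtree rooted at _2
_2: subtree_size = 1 + 10
  L: subtree_size = 1 + 0
  Q: subtree_size = 1 + 0
  T: subtree_size = 1 + 0
  _3: subtree_size = 1 + 6
    F: subtree_size = 1 + 0
    U: subtree_size = 1 + 0
    _4: subtree_size = 1 + 3
      X: subtree_size = 1 + 0
      M: subtree_size = 1 + 0
      K: subtree_size = 1 + 0
Total subtree size of _2: 11

Answer: 11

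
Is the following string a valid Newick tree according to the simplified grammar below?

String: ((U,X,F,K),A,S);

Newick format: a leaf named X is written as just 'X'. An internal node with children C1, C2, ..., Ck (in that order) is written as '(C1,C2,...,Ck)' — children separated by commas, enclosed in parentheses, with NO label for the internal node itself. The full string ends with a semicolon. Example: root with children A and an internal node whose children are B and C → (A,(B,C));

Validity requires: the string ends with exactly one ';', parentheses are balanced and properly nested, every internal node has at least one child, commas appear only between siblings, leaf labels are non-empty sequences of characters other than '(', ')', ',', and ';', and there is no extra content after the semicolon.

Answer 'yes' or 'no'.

Input: ((U,X,F,K),A,S);
Paren balance: 2 '(' vs 2 ')' OK
Ends with single ';': True
Full parse: OK
Valid: True

Answer: yes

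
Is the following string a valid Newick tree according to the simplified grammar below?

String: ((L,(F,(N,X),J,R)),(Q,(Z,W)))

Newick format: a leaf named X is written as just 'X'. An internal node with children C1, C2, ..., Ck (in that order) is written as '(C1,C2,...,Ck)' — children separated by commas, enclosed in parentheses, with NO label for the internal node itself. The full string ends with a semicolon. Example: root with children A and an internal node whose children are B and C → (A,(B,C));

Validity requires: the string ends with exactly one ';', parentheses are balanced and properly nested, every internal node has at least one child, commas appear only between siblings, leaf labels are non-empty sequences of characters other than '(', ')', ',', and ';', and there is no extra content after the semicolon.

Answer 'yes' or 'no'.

Answer: no

Derivation:
Input: ((L,(F,(N,X),J,R)),(Q,(Z,W)))
Paren balance: 6 '(' vs 6 ')' OK
Ends with single ';': False
Full parse: FAILS (must end with ;)
Valid: False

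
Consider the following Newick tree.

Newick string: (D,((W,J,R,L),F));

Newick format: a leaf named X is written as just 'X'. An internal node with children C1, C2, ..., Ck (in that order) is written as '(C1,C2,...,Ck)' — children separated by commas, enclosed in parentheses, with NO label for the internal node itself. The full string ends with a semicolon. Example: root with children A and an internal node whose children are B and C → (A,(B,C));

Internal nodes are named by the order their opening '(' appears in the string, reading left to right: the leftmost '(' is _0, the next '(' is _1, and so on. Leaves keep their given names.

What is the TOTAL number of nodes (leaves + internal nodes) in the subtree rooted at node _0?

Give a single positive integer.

Answer: 9

Derivation:
Newick: (D,((W,J,R,L),F));
Locate _0: it is the '(' at position 0 (the 1st '(' reading left to right).
Query: subtree rooted at _0
_0: subtree_size = 1 + 8
  D: subtree_size = 1 + 0
  _1: subtree_size = 1 + 6
    _2: subtree_size = 1 + 4
      W: subtree_size = 1 + 0
      J: subtree_size = 1 + 0
      R: subtree_size = 1 + 0
      L: subtree_size = 1 + 0
    F: subtree_size = 1 + 0
Total subtree size of _0: 9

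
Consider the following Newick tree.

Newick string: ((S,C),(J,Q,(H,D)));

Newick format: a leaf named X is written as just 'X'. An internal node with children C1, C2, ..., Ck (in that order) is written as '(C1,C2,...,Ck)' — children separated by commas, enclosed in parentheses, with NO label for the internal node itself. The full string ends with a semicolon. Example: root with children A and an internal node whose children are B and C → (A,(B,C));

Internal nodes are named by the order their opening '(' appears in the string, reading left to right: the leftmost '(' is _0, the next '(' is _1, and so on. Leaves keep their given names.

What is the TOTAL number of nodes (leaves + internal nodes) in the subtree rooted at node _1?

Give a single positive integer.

Answer: 3

Derivation:
Newick: ((S,C),(J,Q,(H,D)));
Locate _1: it is the '(' at position 1 (the 2nd '(' reading left to right).
Query: subtree rooted at _1
_1: subtree_size = 1 + 2
  S: subtree_size = 1 + 0
  C: subtree_size = 1 + 0
Total subtree size of _1: 3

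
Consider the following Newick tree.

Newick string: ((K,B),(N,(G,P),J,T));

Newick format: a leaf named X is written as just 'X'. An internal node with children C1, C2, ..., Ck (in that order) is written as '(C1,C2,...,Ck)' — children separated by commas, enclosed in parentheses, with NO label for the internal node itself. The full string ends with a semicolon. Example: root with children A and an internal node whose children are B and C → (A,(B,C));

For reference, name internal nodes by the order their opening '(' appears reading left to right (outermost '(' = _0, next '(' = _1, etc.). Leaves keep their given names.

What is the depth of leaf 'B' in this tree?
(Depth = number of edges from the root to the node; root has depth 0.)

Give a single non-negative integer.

Newick: ((K,B),(N,(G,P),J,T));
Naming internals by '(' encounter order: outermost '(' = _0, next = _1, ...
Query node: B
Path from root: _0 -> _1 -> B
Depth of B: 2 (number of edges from root)

Answer: 2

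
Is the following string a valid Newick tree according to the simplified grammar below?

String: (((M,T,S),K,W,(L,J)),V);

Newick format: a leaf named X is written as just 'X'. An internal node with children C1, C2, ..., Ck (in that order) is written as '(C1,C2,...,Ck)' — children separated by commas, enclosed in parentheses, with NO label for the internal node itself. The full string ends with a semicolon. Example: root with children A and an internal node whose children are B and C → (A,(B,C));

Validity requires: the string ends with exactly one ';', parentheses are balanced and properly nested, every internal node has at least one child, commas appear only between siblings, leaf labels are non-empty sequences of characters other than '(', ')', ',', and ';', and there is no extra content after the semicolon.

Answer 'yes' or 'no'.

Answer: yes

Derivation:
Input: (((M,T,S),K,W,(L,J)),V);
Paren balance: 4 '(' vs 4 ')' OK
Ends with single ';': True
Full parse: OK
Valid: True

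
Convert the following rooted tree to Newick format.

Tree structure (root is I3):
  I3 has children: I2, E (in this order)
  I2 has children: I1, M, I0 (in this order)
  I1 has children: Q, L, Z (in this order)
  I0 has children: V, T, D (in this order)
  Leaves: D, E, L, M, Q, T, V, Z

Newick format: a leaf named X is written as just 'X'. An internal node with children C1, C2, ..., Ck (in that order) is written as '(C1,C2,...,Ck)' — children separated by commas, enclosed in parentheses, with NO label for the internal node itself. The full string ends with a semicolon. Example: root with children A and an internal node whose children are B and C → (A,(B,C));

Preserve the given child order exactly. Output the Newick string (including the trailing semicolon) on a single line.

internal I3 with children ['I2', 'E']
  internal I2 with children ['I1', 'M', 'I0']
    internal I1 with children ['Q', 'L', 'Z']
      leaf 'Q' → 'Q'
      leaf 'L' → 'L'
      leaf 'Z' → 'Z'
    → '(Q,L,Z)'
    leaf 'M' → 'M'
    internal I0 with children ['V', 'T', 'D']
      leaf 'V' → 'V'
      leaf 'T' → 'T'
      leaf 'D' → 'D'
    → '(V,T,D)'
  → '((Q,L,Z),M,(V,T,D))'
  leaf 'E' → 'E'
→ '(((Q,L,Z),M,(V,T,D)),E)'
Final: (((Q,L,Z),M,(V,T,D)),E);

Answer: (((Q,L,Z),M,(V,T,D)),E);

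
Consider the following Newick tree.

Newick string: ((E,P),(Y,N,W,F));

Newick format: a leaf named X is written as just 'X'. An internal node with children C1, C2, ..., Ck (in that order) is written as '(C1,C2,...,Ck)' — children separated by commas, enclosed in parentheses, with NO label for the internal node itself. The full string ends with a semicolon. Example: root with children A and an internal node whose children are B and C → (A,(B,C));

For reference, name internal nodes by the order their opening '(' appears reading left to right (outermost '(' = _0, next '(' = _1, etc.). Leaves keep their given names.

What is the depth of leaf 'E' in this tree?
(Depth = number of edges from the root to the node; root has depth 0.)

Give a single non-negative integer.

Answer: 2

Derivation:
Newick: ((E,P),(Y,N,W,F));
Naming internals by '(' encounter order: outermost '(' = _0, next = _1, ...
Query node: E
Path from root: _0 -> _1 -> E
Depth of E: 2 (number of edges from root)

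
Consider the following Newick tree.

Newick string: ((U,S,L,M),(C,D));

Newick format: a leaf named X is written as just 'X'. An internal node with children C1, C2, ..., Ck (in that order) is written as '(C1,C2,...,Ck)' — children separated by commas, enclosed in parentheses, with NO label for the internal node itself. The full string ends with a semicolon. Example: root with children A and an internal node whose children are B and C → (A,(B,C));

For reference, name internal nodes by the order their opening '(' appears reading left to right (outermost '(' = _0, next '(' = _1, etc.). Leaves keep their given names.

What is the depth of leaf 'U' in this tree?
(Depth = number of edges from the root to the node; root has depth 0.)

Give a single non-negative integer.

Newick: ((U,S,L,M),(C,D));
Naming internals by '(' encounter order: outermost '(' = _0, next = _1, ...
Query node: U
Path from root: _0 -> _1 -> U
Depth of U: 2 (number of edges from root)

Answer: 2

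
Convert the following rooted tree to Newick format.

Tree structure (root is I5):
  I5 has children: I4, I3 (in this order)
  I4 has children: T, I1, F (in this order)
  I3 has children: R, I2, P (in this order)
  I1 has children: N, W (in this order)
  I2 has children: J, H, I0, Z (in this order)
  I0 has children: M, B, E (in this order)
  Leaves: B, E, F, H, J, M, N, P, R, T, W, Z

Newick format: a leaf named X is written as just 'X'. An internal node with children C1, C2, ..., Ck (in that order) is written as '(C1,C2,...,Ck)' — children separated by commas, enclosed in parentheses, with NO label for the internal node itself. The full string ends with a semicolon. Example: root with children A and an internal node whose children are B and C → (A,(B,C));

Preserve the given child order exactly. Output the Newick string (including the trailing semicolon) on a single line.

Answer: ((T,(N,W),F),(R,(J,H,(M,B,E),Z),P));

Derivation:
internal I5 with children ['I4', 'I3']
  internal I4 with children ['T', 'I1', 'F']
    leaf 'T' → 'T'
    internal I1 with children ['N', 'W']
      leaf 'N' → 'N'
      leaf 'W' → 'W'
    → '(N,W)'
    leaf 'F' → 'F'
  → '(T,(N,W),F)'
  internal I3 with children ['R', 'I2', 'P']
    leaf 'R' → 'R'
    internal I2 with children ['J', 'H', 'I0', 'Z']
      leaf 'J' → 'J'
      leaf 'H' → 'H'
      internal I0 with children ['M', 'B', 'E']
        leaf 'M' → 'M'
        leaf 'B' → 'B'
        leaf 'E' → 'E'
      → '(M,B,E)'
      leaf 'Z' → 'Z'
    → '(J,H,(M,B,E),Z)'
    leaf 'P' → 'P'
  → '(R,(J,H,(M,B,E),Z),P)'
→ '((T,(N,W),F),(R,(J,H,(M,B,E),Z),P))'
Final: ((T,(N,W),F),(R,(J,H,(M,B,E),Z),P));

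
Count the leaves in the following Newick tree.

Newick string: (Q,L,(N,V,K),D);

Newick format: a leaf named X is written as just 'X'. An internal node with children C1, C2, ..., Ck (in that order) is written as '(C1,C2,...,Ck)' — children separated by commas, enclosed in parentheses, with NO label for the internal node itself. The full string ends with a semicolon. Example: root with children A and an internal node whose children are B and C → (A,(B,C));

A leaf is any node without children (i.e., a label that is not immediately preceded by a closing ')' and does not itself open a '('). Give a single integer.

Newick: (Q,L,(N,V,K),D);
Scan left-to-right; a leaf is any maximal label run not followed by '(':
  pos 1: leaf 'Q' → count = 1
  pos 3: leaf 'L' → count = 2
  pos 6: leaf 'N' → count = 3
  pos 8: leaf 'V' → count = 4
  pos 10: leaf 'K' → count = 5
  pos 13: leaf 'D' → count = 6
Total leaves: 6

Answer: 6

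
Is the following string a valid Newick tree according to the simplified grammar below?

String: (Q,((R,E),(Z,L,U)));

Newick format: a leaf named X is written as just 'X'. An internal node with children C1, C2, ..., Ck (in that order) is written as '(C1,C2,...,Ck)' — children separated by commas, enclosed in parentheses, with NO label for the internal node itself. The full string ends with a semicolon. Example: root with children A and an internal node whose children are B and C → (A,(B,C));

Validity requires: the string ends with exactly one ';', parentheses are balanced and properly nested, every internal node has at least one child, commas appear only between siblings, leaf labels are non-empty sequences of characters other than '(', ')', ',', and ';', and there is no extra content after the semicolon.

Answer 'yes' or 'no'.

Input: (Q,((R,E),(Z,L,U)));
Paren balance: 4 '(' vs 4 ')' OK
Ends with single ';': True
Full parse: OK
Valid: True

Answer: yes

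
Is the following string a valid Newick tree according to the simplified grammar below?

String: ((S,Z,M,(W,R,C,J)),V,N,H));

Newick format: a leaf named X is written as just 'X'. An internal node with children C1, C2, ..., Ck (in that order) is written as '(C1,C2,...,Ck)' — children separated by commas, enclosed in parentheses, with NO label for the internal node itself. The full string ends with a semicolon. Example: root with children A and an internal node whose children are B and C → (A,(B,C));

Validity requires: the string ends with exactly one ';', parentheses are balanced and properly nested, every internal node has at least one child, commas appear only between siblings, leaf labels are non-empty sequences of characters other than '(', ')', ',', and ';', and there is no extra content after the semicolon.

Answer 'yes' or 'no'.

Answer: no

Derivation:
Input: ((S,Z,M,(W,R,C,J)),V,N,H));
Paren balance: 3 '(' vs 4 ')' MISMATCH
Ends with single ';': True
Full parse: FAILS (extra content after tree at pos 25)
Valid: False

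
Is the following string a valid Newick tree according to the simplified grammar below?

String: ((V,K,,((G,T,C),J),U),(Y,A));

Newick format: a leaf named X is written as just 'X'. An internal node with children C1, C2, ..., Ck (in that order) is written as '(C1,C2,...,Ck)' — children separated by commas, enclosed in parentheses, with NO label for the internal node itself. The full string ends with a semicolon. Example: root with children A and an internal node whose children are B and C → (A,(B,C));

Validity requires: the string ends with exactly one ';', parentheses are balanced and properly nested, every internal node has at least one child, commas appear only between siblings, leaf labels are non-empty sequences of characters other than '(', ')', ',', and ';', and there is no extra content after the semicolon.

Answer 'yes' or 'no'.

Input: ((V,K,,((G,T,C),J),U),(Y,A));
Paren balance: 5 '(' vs 5 ')' OK
Ends with single ';': True
Full parse: FAILS (empty leaf label at pos 6)
Valid: False

Answer: no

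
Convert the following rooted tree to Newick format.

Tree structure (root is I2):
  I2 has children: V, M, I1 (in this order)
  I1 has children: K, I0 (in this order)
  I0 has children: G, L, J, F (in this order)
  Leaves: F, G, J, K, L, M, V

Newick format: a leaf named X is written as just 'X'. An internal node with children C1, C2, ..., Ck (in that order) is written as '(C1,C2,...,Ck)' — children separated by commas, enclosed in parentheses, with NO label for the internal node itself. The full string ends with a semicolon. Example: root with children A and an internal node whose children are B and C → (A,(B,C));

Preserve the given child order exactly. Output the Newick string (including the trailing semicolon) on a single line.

Answer: (V,M,(K,(G,L,J,F)));

Derivation:
internal I2 with children ['V', 'M', 'I1']
  leaf 'V' → 'V'
  leaf 'M' → 'M'
  internal I1 with children ['K', 'I0']
    leaf 'K' → 'K'
    internal I0 with children ['G', 'L', 'J', 'F']
      leaf 'G' → 'G'
      leaf 'L' → 'L'
      leaf 'J' → 'J'
      leaf 'F' → 'F'
    → '(G,L,J,F)'
  → '(K,(G,L,J,F))'
→ '(V,M,(K,(G,L,J,F)))'
Final: (V,M,(K,(G,L,J,F)));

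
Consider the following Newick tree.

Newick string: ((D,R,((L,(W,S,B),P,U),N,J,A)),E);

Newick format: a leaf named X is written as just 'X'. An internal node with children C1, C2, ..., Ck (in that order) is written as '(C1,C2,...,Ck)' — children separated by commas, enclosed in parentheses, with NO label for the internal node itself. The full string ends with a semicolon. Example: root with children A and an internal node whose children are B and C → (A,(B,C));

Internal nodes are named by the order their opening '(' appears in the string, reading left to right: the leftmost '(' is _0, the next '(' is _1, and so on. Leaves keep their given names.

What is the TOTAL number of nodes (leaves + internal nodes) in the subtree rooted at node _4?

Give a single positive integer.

Newick: ((D,R,((L,(W,S,B),P,U),N,J,A)),E);
Locate _4: it is the '(' at position 10 (the 5th '(' reading left to right).
Query: subtree rooted at _4
_4: subtree_size = 1 + 3
  W: subtree_size = 1 + 0
  S: subtree_size = 1 + 0
  B: subtree_size = 1 + 0
Total subtree size of _4: 4

Answer: 4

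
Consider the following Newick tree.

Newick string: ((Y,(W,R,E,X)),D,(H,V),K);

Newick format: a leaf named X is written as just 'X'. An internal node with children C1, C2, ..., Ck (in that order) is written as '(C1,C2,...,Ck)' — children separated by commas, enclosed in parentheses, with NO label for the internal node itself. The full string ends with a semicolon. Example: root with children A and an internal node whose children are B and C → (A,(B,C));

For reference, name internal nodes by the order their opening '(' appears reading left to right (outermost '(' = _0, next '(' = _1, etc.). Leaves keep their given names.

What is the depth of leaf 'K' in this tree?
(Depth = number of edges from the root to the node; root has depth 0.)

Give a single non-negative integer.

Answer: 1

Derivation:
Newick: ((Y,(W,R,E,X)),D,(H,V),K);
Naming internals by '(' encounter order: outermost '(' = _0, next = _1, ...
Query node: K
Path from root: _0 -> K
Depth of K: 1 (number of edges from root)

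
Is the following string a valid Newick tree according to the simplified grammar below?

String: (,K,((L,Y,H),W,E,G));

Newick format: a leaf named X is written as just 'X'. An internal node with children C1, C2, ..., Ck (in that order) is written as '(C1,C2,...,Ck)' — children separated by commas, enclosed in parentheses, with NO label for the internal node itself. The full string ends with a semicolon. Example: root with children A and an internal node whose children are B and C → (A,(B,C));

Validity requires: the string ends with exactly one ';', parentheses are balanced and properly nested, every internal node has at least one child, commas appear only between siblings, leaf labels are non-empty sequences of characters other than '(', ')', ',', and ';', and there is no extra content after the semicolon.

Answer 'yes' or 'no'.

Input: (,K,((L,Y,H),W,E,G));
Paren balance: 3 '(' vs 3 ')' OK
Ends with single ';': True
Full parse: FAILS (empty leaf label at pos 1)
Valid: False

Answer: no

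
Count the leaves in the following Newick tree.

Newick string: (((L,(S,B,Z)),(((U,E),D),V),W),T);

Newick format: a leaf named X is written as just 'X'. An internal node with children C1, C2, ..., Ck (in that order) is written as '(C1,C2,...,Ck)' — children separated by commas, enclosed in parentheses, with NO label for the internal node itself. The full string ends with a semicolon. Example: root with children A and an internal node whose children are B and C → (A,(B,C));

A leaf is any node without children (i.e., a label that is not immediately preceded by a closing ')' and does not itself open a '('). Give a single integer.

Answer: 10

Derivation:
Newick: (((L,(S,B,Z)),(((U,E),D),V),W),T);
Scan left-to-right; a leaf is any maximal label run not followed by '(':
  pos 3: leaf 'L' → count = 1
  pos 6: leaf 'S' → count = 2
  pos 8: leaf 'B' → count = 3
  pos 10: leaf 'Z' → count = 4
  pos 17: leaf 'U' → count = 5
  pos 19: leaf 'E' → count = 6
  pos 22: leaf 'D' → count = 7
  pos 25: leaf 'V' → count = 8
  pos 28: leaf 'W' → count = 9
  pos 31: leaf 'T' → count = 10
Total leaves: 10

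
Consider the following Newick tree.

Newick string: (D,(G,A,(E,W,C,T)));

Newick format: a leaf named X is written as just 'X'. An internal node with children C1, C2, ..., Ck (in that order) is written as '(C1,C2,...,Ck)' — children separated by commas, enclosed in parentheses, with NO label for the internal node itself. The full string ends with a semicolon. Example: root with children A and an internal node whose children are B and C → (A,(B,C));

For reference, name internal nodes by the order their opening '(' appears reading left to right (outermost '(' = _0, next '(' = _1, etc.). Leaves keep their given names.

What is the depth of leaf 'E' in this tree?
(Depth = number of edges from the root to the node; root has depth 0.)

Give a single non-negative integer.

Newick: (D,(G,A,(E,W,C,T)));
Naming internals by '(' encounter order: outermost '(' = _0, next = _1, ...
Query node: E
Path from root: _0 -> _1 -> _2 -> E
Depth of E: 3 (number of edges from root)

Answer: 3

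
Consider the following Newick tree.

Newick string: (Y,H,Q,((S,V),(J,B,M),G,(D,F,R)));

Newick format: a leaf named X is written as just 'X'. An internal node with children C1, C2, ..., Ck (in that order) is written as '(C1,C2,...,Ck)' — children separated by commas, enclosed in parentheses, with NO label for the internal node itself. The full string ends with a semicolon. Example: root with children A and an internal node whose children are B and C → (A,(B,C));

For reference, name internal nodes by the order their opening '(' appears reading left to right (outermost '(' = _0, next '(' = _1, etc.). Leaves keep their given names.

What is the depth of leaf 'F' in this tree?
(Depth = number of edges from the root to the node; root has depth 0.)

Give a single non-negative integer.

Newick: (Y,H,Q,((S,V),(J,B,M),G,(D,F,R)));
Naming internals by '(' encounter order: outermost '(' = _0, next = _1, ...
Query node: F
Path from root: _0 -> _1 -> _4 -> F
Depth of F: 3 (number of edges from root)

Answer: 3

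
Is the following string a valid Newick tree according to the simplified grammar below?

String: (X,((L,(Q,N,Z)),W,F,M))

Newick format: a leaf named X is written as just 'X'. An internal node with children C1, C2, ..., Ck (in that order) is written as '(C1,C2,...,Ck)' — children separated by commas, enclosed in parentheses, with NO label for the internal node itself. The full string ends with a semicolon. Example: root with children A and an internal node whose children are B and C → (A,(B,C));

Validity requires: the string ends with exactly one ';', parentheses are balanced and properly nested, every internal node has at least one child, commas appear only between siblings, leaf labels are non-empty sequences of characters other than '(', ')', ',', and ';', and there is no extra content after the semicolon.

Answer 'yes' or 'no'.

Input: (X,((L,(Q,N,Z)),W,F,M))
Paren balance: 4 '(' vs 4 ')' OK
Ends with single ';': False
Full parse: FAILS (must end with ;)
Valid: False

Answer: no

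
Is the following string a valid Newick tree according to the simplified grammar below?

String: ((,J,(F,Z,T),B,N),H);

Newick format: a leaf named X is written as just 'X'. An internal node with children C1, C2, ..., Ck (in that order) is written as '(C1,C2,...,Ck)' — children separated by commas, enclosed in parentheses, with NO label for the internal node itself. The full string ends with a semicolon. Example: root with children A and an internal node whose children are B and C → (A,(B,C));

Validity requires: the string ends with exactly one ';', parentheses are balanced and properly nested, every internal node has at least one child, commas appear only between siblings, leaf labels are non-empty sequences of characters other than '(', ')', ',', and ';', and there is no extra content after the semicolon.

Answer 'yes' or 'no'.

Answer: no

Derivation:
Input: ((,J,(F,Z,T),B,N),H);
Paren balance: 3 '(' vs 3 ')' OK
Ends with single ';': True
Full parse: FAILS (empty leaf label at pos 2)
Valid: False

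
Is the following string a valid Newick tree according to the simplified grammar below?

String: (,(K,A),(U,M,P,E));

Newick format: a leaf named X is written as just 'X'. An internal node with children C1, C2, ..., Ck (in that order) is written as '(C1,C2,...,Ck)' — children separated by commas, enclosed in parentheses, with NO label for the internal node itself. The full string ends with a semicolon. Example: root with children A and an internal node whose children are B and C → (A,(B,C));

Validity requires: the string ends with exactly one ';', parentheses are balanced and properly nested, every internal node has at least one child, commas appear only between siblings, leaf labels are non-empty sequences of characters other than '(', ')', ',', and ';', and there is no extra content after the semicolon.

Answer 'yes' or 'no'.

Input: (,(K,A),(U,M,P,E));
Paren balance: 3 '(' vs 3 ')' OK
Ends with single ';': True
Full parse: FAILS (empty leaf label at pos 1)
Valid: False

Answer: no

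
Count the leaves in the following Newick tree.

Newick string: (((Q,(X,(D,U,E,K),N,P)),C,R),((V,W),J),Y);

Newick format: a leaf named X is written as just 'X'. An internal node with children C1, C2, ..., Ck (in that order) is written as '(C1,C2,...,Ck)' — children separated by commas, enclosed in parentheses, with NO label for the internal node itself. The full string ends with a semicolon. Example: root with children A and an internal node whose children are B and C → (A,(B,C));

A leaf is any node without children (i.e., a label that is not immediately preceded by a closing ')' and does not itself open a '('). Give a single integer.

Answer: 14

Derivation:
Newick: (((Q,(X,(D,U,E,K),N,P)),C,R),((V,W),J),Y);
Scan left-to-right; a leaf is any maximal label run not followed by '(':
  pos 3: leaf 'Q' → count = 1
  pos 6: leaf 'X' → count = 2
  pos 9: leaf 'D' → count = 3
  pos 11: leaf 'U' → count = 4
  pos 13: leaf 'E' → count = 5
  pos 15: leaf 'K' → count = 6
  pos 18: leaf 'N' → count = 7
  pos 20: leaf 'P' → count = 8
  pos 24: leaf 'C' → count = 9
  pos 26: leaf 'R' → count = 10
  pos 31: leaf 'V' → count = 11
  pos 33: leaf 'W' → count = 12
  pos 36: leaf 'J' → count = 13
  pos 39: leaf 'Y' → count = 14
Total leaves: 14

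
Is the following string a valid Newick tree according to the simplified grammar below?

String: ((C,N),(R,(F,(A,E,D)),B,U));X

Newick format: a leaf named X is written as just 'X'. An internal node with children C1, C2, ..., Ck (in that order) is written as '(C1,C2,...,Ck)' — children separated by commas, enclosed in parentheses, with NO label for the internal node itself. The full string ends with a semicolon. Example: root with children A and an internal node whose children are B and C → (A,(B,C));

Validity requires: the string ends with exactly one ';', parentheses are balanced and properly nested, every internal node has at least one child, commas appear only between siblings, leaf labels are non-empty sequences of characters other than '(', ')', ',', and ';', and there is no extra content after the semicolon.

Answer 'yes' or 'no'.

Answer: no

Derivation:
Input: ((C,N),(R,(F,(A,E,D)),B,U));X
Paren balance: 5 '(' vs 5 ')' OK
Ends with single ';': False
Full parse: FAILS (must end with ;)
Valid: False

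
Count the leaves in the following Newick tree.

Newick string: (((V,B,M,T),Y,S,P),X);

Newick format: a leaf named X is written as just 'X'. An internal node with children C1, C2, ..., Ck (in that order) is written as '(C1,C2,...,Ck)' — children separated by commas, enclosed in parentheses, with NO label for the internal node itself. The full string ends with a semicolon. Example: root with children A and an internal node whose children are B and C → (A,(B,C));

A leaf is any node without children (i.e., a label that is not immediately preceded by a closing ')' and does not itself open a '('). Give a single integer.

Answer: 8

Derivation:
Newick: (((V,B,M,T),Y,S,P),X);
Scan left-to-right; a leaf is any maximal label run not followed by '(':
  pos 3: leaf 'V' → count = 1
  pos 5: leaf 'B' → count = 2
  pos 7: leaf 'M' → count = 3
  pos 9: leaf 'T' → count = 4
  pos 12: leaf 'Y' → count = 5
  pos 14: leaf 'S' → count = 6
  pos 16: leaf 'P' → count = 7
  pos 19: leaf 'X' → count = 8
Total leaves: 8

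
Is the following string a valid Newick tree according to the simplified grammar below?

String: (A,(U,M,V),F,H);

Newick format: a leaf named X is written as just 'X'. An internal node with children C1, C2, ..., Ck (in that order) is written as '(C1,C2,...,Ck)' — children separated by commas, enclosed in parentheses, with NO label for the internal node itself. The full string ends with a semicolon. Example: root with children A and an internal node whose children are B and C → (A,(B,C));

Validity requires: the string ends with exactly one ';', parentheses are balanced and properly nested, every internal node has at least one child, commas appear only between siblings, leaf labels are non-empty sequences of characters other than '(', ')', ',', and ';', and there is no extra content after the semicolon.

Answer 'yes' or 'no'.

Input: (A,(U,M,V),F,H);
Paren balance: 2 '(' vs 2 ')' OK
Ends with single ';': True
Full parse: OK
Valid: True

Answer: yes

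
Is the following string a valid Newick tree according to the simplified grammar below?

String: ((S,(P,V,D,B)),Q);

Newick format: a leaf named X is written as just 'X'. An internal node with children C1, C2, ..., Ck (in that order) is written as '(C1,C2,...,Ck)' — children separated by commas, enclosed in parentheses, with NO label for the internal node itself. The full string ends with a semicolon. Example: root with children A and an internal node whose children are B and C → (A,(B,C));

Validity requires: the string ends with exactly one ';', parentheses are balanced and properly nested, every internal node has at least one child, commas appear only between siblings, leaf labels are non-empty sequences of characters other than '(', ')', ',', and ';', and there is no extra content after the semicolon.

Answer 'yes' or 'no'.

Answer: yes

Derivation:
Input: ((S,(P,V,D,B)),Q);
Paren balance: 3 '(' vs 3 ')' OK
Ends with single ';': True
Full parse: OK
Valid: True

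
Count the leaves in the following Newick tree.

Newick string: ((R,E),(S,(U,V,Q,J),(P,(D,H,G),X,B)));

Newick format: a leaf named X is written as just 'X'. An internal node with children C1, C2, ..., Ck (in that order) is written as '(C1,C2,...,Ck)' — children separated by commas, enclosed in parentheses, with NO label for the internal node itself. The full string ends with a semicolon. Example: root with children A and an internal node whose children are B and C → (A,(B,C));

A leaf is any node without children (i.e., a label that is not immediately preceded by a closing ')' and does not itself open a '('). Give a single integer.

Newick: ((R,E),(S,(U,V,Q,J),(P,(D,H,G),X,B)));
Scan left-to-right; a leaf is any maximal label run not followed by '(':
  pos 2: leaf 'R' → count = 1
  pos 4: leaf 'E' → count = 2
  pos 8: leaf 'S' → count = 3
  pos 11: leaf 'U' → count = 4
  pos 13: leaf 'V' → count = 5
  pos 15: leaf 'Q' → count = 6
  pos 17: leaf 'J' → count = 7
  pos 21: leaf 'P' → count = 8
  pos 24: leaf 'D' → count = 9
  pos 26: leaf 'H' → count = 10
  pos 28: leaf 'G' → count = 11
  pos 31: leaf 'X' → count = 12
  pos 33: leaf 'B' → count = 13
Total leaves: 13

Answer: 13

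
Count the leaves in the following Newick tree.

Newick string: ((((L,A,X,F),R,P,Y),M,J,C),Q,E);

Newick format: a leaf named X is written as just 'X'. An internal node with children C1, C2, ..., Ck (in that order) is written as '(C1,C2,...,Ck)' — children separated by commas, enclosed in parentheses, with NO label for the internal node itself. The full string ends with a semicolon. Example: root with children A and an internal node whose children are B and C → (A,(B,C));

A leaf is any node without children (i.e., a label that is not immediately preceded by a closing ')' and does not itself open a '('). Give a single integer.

Newick: ((((L,A,X,F),R,P,Y),M,J,C),Q,E);
Scan left-to-right; a leaf is any maximal label run not followed by '(':
  pos 4: leaf 'L' → count = 1
  pos 6: leaf 'A' → count = 2
  pos 8: leaf 'X' → count = 3
  pos 10: leaf 'F' → count = 4
  pos 13: leaf 'R' → count = 5
  pos 15: leaf 'P' → count = 6
  pos 17: leaf 'Y' → count = 7
  pos 20: leaf 'M' → count = 8
  pos 22: leaf 'J' → count = 9
  pos 24: leaf 'C' → count = 10
  pos 27: leaf 'Q' → count = 11
  pos 29: leaf 'E' → count = 12
Total leaves: 12

Answer: 12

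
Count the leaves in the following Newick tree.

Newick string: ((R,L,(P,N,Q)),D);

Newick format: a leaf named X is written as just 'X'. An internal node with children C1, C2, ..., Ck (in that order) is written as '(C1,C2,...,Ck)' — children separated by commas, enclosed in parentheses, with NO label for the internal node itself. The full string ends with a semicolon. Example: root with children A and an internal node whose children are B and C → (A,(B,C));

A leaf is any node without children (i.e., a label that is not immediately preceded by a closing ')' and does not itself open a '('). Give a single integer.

Answer: 6

Derivation:
Newick: ((R,L,(P,N,Q)),D);
Scan left-to-right; a leaf is any maximal label run not followed by '(':
  pos 2: leaf 'R' → count = 1
  pos 4: leaf 'L' → count = 2
  pos 7: leaf 'P' → count = 3
  pos 9: leaf 'N' → count = 4
  pos 11: leaf 'Q' → count = 5
  pos 15: leaf 'D' → count = 6
Total leaves: 6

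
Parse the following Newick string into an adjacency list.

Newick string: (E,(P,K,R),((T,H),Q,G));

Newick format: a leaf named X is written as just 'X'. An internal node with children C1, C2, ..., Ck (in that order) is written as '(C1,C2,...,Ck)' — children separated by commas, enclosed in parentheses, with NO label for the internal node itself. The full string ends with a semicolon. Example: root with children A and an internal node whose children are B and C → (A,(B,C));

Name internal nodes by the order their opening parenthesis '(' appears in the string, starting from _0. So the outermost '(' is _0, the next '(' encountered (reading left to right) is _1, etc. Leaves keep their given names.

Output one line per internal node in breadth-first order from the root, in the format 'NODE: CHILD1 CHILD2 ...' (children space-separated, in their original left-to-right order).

Input: (E,(P,K,R),((T,H),Q,G));
Scanning left-to-right, naming '(' by encounter order:
  pos 0: '(' -> open internal node _0 (depth 1)
  pos 3: '(' -> open internal node _1 (depth 2)
  pos 9: ')' -> close internal node _1 (now at depth 1)
  pos 11: '(' -> open internal node _2 (depth 2)
  pos 12: '(' -> open internal node _3 (depth 3)
  pos 16: ')' -> close internal node _3 (now at depth 2)
  pos 21: ')' -> close internal node _2 (now at depth 1)
  pos 22: ')' -> close internal node _0 (now at depth 0)
Total internal nodes: 4
BFS adjacency from root:
  _0: E _1 _2
  _1: P K R
  _2: _3 Q G
  _3: T H

Answer: _0: E _1 _2
_1: P K R
_2: _3 Q G
_3: T H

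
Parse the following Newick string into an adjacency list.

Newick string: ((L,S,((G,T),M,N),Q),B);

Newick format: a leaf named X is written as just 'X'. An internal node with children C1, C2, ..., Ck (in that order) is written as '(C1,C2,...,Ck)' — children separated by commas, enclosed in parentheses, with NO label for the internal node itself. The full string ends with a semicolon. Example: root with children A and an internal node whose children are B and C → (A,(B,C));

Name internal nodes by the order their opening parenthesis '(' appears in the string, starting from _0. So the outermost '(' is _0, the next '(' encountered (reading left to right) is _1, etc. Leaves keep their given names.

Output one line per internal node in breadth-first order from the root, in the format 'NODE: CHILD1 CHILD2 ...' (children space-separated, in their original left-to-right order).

Answer: _0: _1 B
_1: L S _2 Q
_2: _3 M N
_3: G T

Derivation:
Input: ((L,S,((G,T),M,N),Q),B);
Scanning left-to-right, naming '(' by encounter order:
  pos 0: '(' -> open internal node _0 (depth 1)
  pos 1: '(' -> open internal node _1 (depth 2)
  pos 6: '(' -> open internal node _2 (depth 3)
  pos 7: '(' -> open internal node _3 (depth 4)
  pos 11: ')' -> close internal node _3 (now at depth 3)
  pos 16: ')' -> close internal node _2 (now at depth 2)
  pos 19: ')' -> close internal node _1 (now at depth 1)
  pos 22: ')' -> close internal node _0 (now at depth 0)
Total internal nodes: 4
BFS adjacency from root:
  _0: _1 B
  _1: L S _2 Q
  _2: _3 M N
  _3: G T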